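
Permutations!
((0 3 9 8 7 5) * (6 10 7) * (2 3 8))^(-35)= [8, 1, 3, 9, 4, 0, 10, 5, 6, 2, 7]= (0 8 6 10 7 5)(2 3 9)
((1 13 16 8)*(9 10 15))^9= (1 13 16 8)= [0, 13, 2, 3, 4, 5, 6, 7, 1, 9, 10, 11, 12, 16, 14, 15, 8]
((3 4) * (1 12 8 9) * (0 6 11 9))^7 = (12)(3 4) = [0, 1, 2, 4, 3, 5, 6, 7, 8, 9, 10, 11, 12]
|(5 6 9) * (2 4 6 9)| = 6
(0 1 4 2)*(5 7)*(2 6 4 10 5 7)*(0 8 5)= (0 1 10)(2 8 5)(4 6)= [1, 10, 8, 3, 6, 2, 4, 7, 5, 9, 0]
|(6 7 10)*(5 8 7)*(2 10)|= |(2 10 6 5 8 7)|= 6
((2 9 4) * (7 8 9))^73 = (2 9 7 4 8) = [0, 1, 9, 3, 8, 5, 6, 4, 2, 7]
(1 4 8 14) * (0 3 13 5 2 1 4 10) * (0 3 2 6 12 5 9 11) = (0 2 1 10 3 13 9 11)(4 8 14)(5 6 12) = [2, 10, 1, 13, 8, 6, 12, 7, 14, 11, 3, 0, 5, 9, 4]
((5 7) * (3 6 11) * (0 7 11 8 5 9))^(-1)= (0 9 7)(3 11 5 8 6)= [9, 1, 2, 11, 4, 8, 3, 0, 6, 7, 10, 5]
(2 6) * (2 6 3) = (6)(2 3) = [0, 1, 3, 2, 4, 5, 6]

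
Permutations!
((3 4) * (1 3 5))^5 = [0, 3, 2, 4, 5, 1] = (1 3 4 5)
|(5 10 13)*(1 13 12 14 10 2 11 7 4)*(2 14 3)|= |(1 13 5 14 10 12 3 2 11 7 4)|= 11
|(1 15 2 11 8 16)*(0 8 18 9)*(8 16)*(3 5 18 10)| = |(0 16 1 15 2 11 10 3 5 18 9)| = 11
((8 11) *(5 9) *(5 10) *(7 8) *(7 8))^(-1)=[0, 1, 2, 3, 4, 10, 6, 7, 11, 5, 9, 8]=(5 10 9)(8 11)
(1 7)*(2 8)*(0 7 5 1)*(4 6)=(0 7)(1 5)(2 8)(4 6)=[7, 5, 8, 3, 6, 1, 4, 0, 2]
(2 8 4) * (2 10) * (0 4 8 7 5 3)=[4, 1, 7, 0, 10, 3, 6, 5, 8, 9, 2]=(0 4 10 2 7 5 3)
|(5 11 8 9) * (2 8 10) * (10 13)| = 7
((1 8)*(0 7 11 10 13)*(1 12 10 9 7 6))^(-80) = (0 12 6 10 1 13 8)(7 11 9) = [12, 13, 2, 3, 4, 5, 10, 11, 0, 7, 1, 9, 6, 8]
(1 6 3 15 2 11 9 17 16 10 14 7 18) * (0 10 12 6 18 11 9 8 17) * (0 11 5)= (0 10 14 7 5)(1 18)(2 9 11 8 17 16 12 6 3 15)= [10, 18, 9, 15, 4, 0, 3, 5, 17, 11, 14, 8, 6, 13, 7, 2, 12, 16, 1]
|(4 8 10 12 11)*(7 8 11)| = 4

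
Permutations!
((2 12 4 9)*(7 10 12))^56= [0, 1, 10, 3, 2, 5, 6, 12, 8, 7, 4, 11, 9]= (2 10 4)(7 12 9)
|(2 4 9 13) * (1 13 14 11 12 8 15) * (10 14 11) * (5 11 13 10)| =|(1 10 14 5 11 12 8 15)(2 4 9 13)| =8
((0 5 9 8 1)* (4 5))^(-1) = (0 1 8 9 5 4) = [1, 8, 2, 3, 0, 4, 6, 7, 9, 5]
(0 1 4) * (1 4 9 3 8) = (0 4)(1 9 3 8) = [4, 9, 2, 8, 0, 5, 6, 7, 1, 3]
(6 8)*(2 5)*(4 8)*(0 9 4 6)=(0 9 4 8)(2 5)=[9, 1, 5, 3, 8, 2, 6, 7, 0, 4]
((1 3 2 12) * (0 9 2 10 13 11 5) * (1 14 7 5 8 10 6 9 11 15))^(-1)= (0 5 7 14 12 2 9 6 3 1 15 13 10 8 11)= [5, 15, 9, 1, 4, 7, 3, 14, 11, 6, 8, 0, 2, 10, 12, 13]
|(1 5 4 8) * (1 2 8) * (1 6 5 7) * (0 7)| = |(0 7 1)(2 8)(4 6 5)| = 6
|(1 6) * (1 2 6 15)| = 2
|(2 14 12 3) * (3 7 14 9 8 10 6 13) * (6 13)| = |(2 9 8 10 13 3)(7 14 12)| = 6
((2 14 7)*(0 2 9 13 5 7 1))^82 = [14, 2, 1, 3, 4, 9, 6, 13, 8, 5, 10, 11, 12, 7, 0] = (0 14)(1 2)(5 9)(7 13)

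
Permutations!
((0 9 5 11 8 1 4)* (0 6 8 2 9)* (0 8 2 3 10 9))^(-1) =(0 2 6 4 1 8)(3 11 5 9 10) =[2, 8, 6, 11, 1, 9, 4, 7, 0, 10, 3, 5]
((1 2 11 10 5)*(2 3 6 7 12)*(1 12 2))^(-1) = (1 12 5 10 11 2 7 6 3) = [0, 12, 7, 1, 4, 10, 3, 6, 8, 9, 11, 2, 5]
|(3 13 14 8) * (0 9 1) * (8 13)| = |(0 9 1)(3 8)(13 14)| = 6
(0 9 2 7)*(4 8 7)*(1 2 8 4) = (0 9 8 7)(1 2) = [9, 2, 1, 3, 4, 5, 6, 0, 7, 8]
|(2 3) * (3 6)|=|(2 6 3)|=3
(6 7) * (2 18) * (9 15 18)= (2 9 15 18)(6 7)= [0, 1, 9, 3, 4, 5, 7, 6, 8, 15, 10, 11, 12, 13, 14, 18, 16, 17, 2]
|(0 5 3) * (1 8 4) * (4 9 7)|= |(0 5 3)(1 8 9 7 4)|= 15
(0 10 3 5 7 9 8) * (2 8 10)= (0 2 8)(3 5 7 9 10)= [2, 1, 8, 5, 4, 7, 6, 9, 0, 10, 3]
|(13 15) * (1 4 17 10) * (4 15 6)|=7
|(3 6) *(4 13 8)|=|(3 6)(4 13 8)|=6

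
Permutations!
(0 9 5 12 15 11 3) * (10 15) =(0 9 5 12 10 15 11 3) =[9, 1, 2, 0, 4, 12, 6, 7, 8, 5, 15, 3, 10, 13, 14, 11]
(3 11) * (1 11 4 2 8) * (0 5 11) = (0 5 11 3 4 2 8 1) = [5, 0, 8, 4, 2, 11, 6, 7, 1, 9, 10, 3]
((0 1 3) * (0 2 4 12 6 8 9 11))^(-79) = (0 1 3 2 4 12 6 8 9 11) = [1, 3, 4, 2, 12, 5, 8, 7, 9, 11, 10, 0, 6]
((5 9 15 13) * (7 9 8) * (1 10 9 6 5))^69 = (1 13 15 9 10)(5 8 7 6) = [0, 13, 2, 3, 4, 8, 5, 6, 7, 10, 1, 11, 12, 15, 14, 9]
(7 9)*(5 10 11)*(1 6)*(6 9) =(1 9 7 6)(5 10 11) =[0, 9, 2, 3, 4, 10, 1, 6, 8, 7, 11, 5]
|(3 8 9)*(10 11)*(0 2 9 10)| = |(0 2 9 3 8 10 11)| = 7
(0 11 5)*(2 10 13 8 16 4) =[11, 1, 10, 3, 2, 0, 6, 7, 16, 9, 13, 5, 12, 8, 14, 15, 4] =(0 11 5)(2 10 13 8 16 4)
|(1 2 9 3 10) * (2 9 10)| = 5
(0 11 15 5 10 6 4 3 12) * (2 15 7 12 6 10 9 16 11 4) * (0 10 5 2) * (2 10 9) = (0 4 3 6)(2 15 10 5)(7 12 9 16 11) = [4, 1, 15, 6, 3, 2, 0, 12, 8, 16, 5, 7, 9, 13, 14, 10, 11]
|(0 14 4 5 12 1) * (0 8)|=|(0 14 4 5 12 1 8)|=7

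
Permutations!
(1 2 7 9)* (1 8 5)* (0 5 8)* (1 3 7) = [5, 2, 1, 7, 4, 3, 6, 9, 8, 0] = (0 5 3 7 9)(1 2)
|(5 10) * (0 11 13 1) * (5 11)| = 6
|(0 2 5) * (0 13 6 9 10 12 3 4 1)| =11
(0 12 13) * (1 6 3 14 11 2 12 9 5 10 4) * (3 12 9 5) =[5, 6, 9, 14, 1, 10, 12, 7, 8, 3, 4, 2, 13, 0, 11] =(0 5 10 4 1 6 12 13)(2 9 3 14 11)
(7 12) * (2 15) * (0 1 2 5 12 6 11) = [1, 2, 15, 3, 4, 12, 11, 6, 8, 9, 10, 0, 7, 13, 14, 5] = (0 1 2 15 5 12 7 6 11)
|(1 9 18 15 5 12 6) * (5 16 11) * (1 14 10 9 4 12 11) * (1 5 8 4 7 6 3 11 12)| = 15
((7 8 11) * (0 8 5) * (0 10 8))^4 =(5 7 11 8 10) =[0, 1, 2, 3, 4, 7, 6, 11, 10, 9, 5, 8]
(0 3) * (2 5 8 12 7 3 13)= [13, 1, 5, 0, 4, 8, 6, 3, 12, 9, 10, 11, 7, 2]= (0 13 2 5 8 12 7 3)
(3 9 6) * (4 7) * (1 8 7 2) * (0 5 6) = (0 5 6 3 9)(1 8 7 4 2) = [5, 8, 1, 9, 2, 6, 3, 4, 7, 0]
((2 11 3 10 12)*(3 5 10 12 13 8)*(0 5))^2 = (0 10 8 12 11 5 13 3 2) = [10, 1, 0, 2, 4, 13, 6, 7, 12, 9, 8, 5, 11, 3]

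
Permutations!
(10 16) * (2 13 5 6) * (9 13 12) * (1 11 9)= (1 11 9 13 5 6 2 12)(10 16)= [0, 11, 12, 3, 4, 6, 2, 7, 8, 13, 16, 9, 1, 5, 14, 15, 10]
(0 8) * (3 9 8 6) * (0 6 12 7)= [12, 1, 2, 9, 4, 5, 3, 0, 6, 8, 10, 11, 7]= (0 12 7)(3 9 8 6)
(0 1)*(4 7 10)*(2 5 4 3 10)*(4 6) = [1, 0, 5, 10, 7, 6, 4, 2, 8, 9, 3] = (0 1)(2 5 6 4 7)(3 10)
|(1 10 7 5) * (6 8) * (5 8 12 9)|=8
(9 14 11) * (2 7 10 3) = (2 7 10 3)(9 14 11) = [0, 1, 7, 2, 4, 5, 6, 10, 8, 14, 3, 9, 12, 13, 11]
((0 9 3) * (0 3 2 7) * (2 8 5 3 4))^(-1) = (0 7 2 4 3 5 8 9) = [7, 1, 4, 5, 3, 8, 6, 2, 9, 0]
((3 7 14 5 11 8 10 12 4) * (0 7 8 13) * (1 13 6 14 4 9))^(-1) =(0 13 1 9 12 10 8 3 4 7)(5 14 6 11) =[13, 9, 2, 4, 7, 14, 11, 0, 3, 12, 8, 5, 10, 1, 6]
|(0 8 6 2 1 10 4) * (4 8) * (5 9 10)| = |(0 4)(1 5 9 10 8 6 2)| = 14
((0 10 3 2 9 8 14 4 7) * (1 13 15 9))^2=[3, 15, 13, 1, 0, 5, 6, 10, 4, 14, 2, 11, 12, 9, 7, 8]=(0 3 1 15 8 4)(2 13 9 14 7 10)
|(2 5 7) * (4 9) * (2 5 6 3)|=6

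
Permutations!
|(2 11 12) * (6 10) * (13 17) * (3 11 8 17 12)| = |(2 8 17 13 12)(3 11)(6 10)| = 10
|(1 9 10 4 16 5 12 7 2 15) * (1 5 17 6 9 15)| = |(1 15 5 12 7 2)(4 16 17 6 9 10)| = 6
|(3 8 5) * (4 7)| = 6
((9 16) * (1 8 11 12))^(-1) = (1 12 11 8)(9 16) = [0, 12, 2, 3, 4, 5, 6, 7, 1, 16, 10, 8, 11, 13, 14, 15, 9]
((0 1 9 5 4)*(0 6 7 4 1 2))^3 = [2, 1, 0, 3, 4, 5, 6, 7, 8, 9] = (9)(0 2)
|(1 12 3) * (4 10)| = 6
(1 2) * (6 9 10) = (1 2)(6 9 10) = [0, 2, 1, 3, 4, 5, 9, 7, 8, 10, 6]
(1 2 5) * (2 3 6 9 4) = (1 3 6 9 4 2 5) = [0, 3, 5, 6, 2, 1, 9, 7, 8, 4]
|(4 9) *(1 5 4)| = 4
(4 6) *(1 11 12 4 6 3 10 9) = (1 11 12 4 3 10 9) = [0, 11, 2, 10, 3, 5, 6, 7, 8, 1, 9, 12, 4]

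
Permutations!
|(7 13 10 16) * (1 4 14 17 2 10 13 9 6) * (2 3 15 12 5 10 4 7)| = 20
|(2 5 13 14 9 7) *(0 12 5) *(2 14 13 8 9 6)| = 9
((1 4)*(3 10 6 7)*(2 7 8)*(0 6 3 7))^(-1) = (0 2 8 6)(1 4)(3 10) = [2, 4, 8, 10, 1, 5, 0, 7, 6, 9, 3]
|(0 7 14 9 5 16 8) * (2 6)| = 14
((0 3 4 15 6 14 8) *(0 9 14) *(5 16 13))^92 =(0 4 6 3 15)(5 13 16)(8 14 9) =[4, 1, 2, 15, 6, 13, 3, 7, 14, 8, 10, 11, 12, 16, 9, 0, 5]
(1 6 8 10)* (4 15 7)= [0, 6, 2, 3, 15, 5, 8, 4, 10, 9, 1, 11, 12, 13, 14, 7]= (1 6 8 10)(4 15 7)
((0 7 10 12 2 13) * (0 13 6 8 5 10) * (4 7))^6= (13)= [0, 1, 2, 3, 4, 5, 6, 7, 8, 9, 10, 11, 12, 13]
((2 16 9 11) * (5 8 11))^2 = (2 9 8)(5 11 16) = [0, 1, 9, 3, 4, 11, 6, 7, 2, 8, 10, 16, 12, 13, 14, 15, 5]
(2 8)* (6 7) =(2 8)(6 7) =[0, 1, 8, 3, 4, 5, 7, 6, 2]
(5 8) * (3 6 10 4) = (3 6 10 4)(5 8) = [0, 1, 2, 6, 3, 8, 10, 7, 5, 9, 4]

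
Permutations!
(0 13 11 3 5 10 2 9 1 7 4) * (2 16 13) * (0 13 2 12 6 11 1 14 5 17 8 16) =(0 12 6 11 3 17 8 16 2 9 14 5 10)(1 7 4 13) =[12, 7, 9, 17, 13, 10, 11, 4, 16, 14, 0, 3, 6, 1, 5, 15, 2, 8]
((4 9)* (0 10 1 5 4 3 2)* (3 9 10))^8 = (10)(0 2 3) = [2, 1, 3, 0, 4, 5, 6, 7, 8, 9, 10]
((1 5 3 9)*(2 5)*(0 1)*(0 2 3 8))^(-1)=(0 8 5 2 9 3 1)=[8, 0, 9, 1, 4, 2, 6, 7, 5, 3]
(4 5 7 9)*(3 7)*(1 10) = [0, 10, 2, 7, 5, 3, 6, 9, 8, 4, 1] = (1 10)(3 7 9 4 5)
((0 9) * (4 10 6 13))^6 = (4 6)(10 13) = [0, 1, 2, 3, 6, 5, 4, 7, 8, 9, 13, 11, 12, 10]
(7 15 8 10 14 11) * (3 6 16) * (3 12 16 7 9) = [0, 1, 2, 6, 4, 5, 7, 15, 10, 3, 14, 9, 16, 13, 11, 8, 12] = (3 6 7 15 8 10 14 11 9)(12 16)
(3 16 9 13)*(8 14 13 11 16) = (3 8 14 13)(9 11 16) = [0, 1, 2, 8, 4, 5, 6, 7, 14, 11, 10, 16, 12, 3, 13, 15, 9]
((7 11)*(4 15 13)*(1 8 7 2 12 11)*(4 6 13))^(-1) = (1 7 8)(2 11 12)(4 15)(6 13) = [0, 7, 11, 3, 15, 5, 13, 8, 1, 9, 10, 12, 2, 6, 14, 4]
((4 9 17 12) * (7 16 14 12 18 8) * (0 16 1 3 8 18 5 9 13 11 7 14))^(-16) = (18)(1 8 12 13 7 3 14 4 11)(5 17 9) = [0, 8, 2, 14, 11, 17, 6, 3, 12, 5, 10, 1, 13, 7, 4, 15, 16, 9, 18]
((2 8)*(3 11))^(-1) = (2 8)(3 11) = [0, 1, 8, 11, 4, 5, 6, 7, 2, 9, 10, 3]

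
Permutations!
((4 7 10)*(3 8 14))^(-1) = (3 14 8)(4 10 7) = [0, 1, 2, 14, 10, 5, 6, 4, 3, 9, 7, 11, 12, 13, 8]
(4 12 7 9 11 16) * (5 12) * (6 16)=[0, 1, 2, 3, 5, 12, 16, 9, 8, 11, 10, 6, 7, 13, 14, 15, 4]=(4 5 12 7 9 11 6 16)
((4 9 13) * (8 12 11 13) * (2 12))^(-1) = [0, 1, 8, 3, 13, 5, 6, 7, 9, 4, 10, 12, 2, 11] = (2 8 9 4 13 11 12)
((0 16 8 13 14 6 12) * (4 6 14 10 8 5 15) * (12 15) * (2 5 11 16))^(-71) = (0 2 5 12)(4 6 15)(8 13 10)(11 16) = [2, 1, 5, 3, 6, 12, 15, 7, 13, 9, 8, 16, 0, 10, 14, 4, 11]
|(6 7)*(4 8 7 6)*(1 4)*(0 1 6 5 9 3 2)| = 10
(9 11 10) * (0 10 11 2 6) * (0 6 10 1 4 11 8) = [1, 4, 10, 3, 11, 5, 6, 7, 0, 2, 9, 8] = (0 1 4 11 8)(2 10 9)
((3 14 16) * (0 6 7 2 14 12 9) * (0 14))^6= [7, 1, 6, 12, 4, 5, 2, 0, 8, 14, 10, 11, 9, 13, 16, 15, 3]= (0 7)(2 6)(3 12 9 14 16)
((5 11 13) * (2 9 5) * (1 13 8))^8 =(1 13 2 9 5 11 8) =[0, 13, 9, 3, 4, 11, 6, 7, 1, 5, 10, 8, 12, 2]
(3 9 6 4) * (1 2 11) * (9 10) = (1 2 11)(3 10 9 6 4) = [0, 2, 11, 10, 3, 5, 4, 7, 8, 6, 9, 1]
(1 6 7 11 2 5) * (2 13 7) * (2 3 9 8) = (1 6 3 9 8 2 5)(7 11 13) = [0, 6, 5, 9, 4, 1, 3, 11, 2, 8, 10, 13, 12, 7]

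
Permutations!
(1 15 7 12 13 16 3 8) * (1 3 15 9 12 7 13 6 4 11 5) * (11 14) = (1 9 12 6 4 14 11 5)(3 8)(13 16 15) = [0, 9, 2, 8, 14, 1, 4, 7, 3, 12, 10, 5, 6, 16, 11, 13, 15]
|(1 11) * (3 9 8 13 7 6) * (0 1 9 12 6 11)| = 30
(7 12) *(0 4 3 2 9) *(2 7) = (0 4 3 7 12 2 9) = [4, 1, 9, 7, 3, 5, 6, 12, 8, 0, 10, 11, 2]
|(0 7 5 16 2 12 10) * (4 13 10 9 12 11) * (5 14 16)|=|(0 7 14 16 2 11 4 13 10)(9 12)|=18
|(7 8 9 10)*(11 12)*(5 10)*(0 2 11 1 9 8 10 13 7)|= |(0 2 11 12 1 9 5 13 7 10)|= 10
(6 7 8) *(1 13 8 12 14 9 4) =[0, 13, 2, 3, 1, 5, 7, 12, 6, 4, 10, 11, 14, 8, 9] =(1 13 8 6 7 12 14 9 4)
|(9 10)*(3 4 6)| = 6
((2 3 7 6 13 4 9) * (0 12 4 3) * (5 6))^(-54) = (0 12 4 9 2)(3 7 5 6 13) = [12, 1, 0, 7, 9, 6, 13, 5, 8, 2, 10, 11, 4, 3]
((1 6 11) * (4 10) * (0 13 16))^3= (16)(4 10)= [0, 1, 2, 3, 10, 5, 6, 7, 8, 9, 4, 11, 12, 13, 14, 15, 16]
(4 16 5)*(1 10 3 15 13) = (1 10 3 15 13)(4 16 5) = [0, 10, 2, 15, 16, 4, 6, 7, 8, 9, 3, 11, 12, 1, 14, 13, 5]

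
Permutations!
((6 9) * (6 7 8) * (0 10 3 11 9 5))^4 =(0 9 5 11 6 3 8 10 7) =[9, 1, 2, 8, 4, 11, 3, 0, 10, 5, 7, 6]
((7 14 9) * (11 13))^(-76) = (7 9 14) = [0, 1, 2, 3, 4, 5, 6, 9, 8, 14, 10, 11, 12, 13, 7]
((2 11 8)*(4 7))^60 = (11) = [0, 1, 2, 3, 4, 5, 6, 7, 8, 9, 10, 11]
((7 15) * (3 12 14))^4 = (15)(3 12 14) = [0, 1, 2, 12, 4, 5, 6, 7, 8, 9, 10, 11, 14, 13, 3, 15]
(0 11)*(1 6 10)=(0 11)(1 6 10)=[11, 6, 2, 3, 4, 5, 10, 7, 8, 9, 1, 0]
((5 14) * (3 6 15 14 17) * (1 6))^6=(1 3 17 5 14 15 6)=[0, 3, 2, 17, 4, 14, 1, 7, 8, 9, 10, 11, 12, 13, 15, 6, 16, 5]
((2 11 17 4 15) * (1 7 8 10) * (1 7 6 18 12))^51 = (1 12 18 6)(2 11 17 4 15) = [0, 12, 11, 3, 15, 5, 1, 7, 8, 9, 10, 17, 18, 13, 14, 2, 16, 4, 6]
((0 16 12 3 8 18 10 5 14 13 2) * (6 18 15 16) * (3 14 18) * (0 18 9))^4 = (0 15 13 5 3 12 18)(2 9 8 14 10 6 16) = [15, 1, 9, 12, 4, 3, 16, 7, 14, 8, 6, 11, 18, 5, 10, 13, 2, 17, 0]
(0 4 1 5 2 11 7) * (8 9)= (0 4 1 5 2 11 7)(8 9)= [4, 5, 11, 3, 1, 2, 6, 0, 9, 8, 10, 7]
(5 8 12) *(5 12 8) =(12) =[0, 1, 2, 3, 4, 5, 6, 7, 8, 9, 10, 11, 12]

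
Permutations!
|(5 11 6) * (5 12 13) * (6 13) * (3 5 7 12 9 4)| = 9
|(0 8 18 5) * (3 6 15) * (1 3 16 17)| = |(0 8 18 5)(1 3 6 15 16 17)| = 12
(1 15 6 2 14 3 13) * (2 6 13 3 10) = (1 15 13)(2 14 10) = [0, 15, 14, 3, 4, 5, 6, 7, 8, 9, 2, 11, 12, 1, 10, 13]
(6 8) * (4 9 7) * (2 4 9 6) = [0, 1, 4, 3, 6, 5, 8, 9, 2, 7] = (2 4 6 8)(7 9)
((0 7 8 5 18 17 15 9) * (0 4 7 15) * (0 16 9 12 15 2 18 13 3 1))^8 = (0 8 17 3 4 2 5 16 1 7 18 13 9) = [8, 7, 5, 4, 2, 16, 6, 18, 17, 0, 10, 11, 12, 9, 14, 15, 1, 3, 13]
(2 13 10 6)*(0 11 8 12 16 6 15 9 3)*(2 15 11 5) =(0 5 2 13 10 11 8 12 16 6 15 9 3) =[5, 1, 13, 0, 4, 2, 15, 7, 12, 3, 11, 8, 16, 10, 14, 9, 6]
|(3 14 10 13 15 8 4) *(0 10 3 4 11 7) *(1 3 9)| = |(0 10 13 15 8 11 7)(1 3 14 9)| = 28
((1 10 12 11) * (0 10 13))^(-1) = (0 13 1 11 12 10) = [13, 11, 2, 3, 4, 5, 6, 7, 8, 9, 0, 12, 10, 1]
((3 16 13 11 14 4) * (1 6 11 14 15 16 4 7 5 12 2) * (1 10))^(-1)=(1 10 2 12 5 7 14 13 16 15 11 6)(3 4)=[0, 10, 12, 4, 3, 7, 1, 14, 8, 9, 2, 6, 5, 16, 13, 11, 15]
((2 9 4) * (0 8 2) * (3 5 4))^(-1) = (0 4 5 3 9 2 8) = [4, 1, 8, 9, 5, 3, 6, 7, 0, 2]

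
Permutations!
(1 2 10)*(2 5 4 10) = [0, 5, 2, 3, 10, 4, 6, 7, 8, 9, 1] = (1 5 4 10)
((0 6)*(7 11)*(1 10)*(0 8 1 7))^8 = (0 6 8 1 10 7 11) = [6, 10, 2, 3, 4, 5, 8, 11, 1, 9, 7, 0]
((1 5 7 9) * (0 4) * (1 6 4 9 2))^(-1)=(0 4 6 9)(1 2 7 5)=[4, 2, 7, 3, 6, 1, 9, 5, 8, 0]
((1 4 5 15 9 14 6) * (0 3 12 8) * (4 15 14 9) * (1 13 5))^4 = (1 15 4) = [0, 15, 2, 3, 1, 5, 6, 7, 8, 9, 10, 11, 12, 13, 14, 4]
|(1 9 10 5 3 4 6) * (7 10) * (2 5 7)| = 14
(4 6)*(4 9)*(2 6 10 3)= (2 6 9 4 10 3)= [0, 1, 6, 2, 10, 5, 9, 7, 8, 4, 3]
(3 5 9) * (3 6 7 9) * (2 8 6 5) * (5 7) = [0, 1, 8, 2, 4, 3, 5, 9, 6, 7] = (2 8 6 5 3)(7 9)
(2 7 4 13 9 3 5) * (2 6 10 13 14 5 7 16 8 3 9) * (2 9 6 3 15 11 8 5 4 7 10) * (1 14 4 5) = [0, 14, 16, 10, 4, 3, 2, 7, 15, 6, 13, 8, 12, 9, 5, 11, 1] = (1 14 5 3 10 13 9 6 2 16)(8 15 11)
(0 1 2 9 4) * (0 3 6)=(0 1 2 9 4 3 6)=[1, 2, 9, 6, 3, 5, 0, 7, 8, 4]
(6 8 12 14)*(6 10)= [0, 1, 2, 3, 4, 5, 8, 7, 12, 9, 6, 11, 14, 13, 10]= (6 8 12 14 10)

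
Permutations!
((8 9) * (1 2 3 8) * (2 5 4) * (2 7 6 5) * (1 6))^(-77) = [0, 9, 6, 5, 3, 2, 1, 8, 4, 7] = (1 9 7 8 4 3 5 2 6)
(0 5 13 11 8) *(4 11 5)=(0 4 11 8)(5 13)=[4, 1, 2, 3, 11, 13, 6, 7, 0, 9, 10, 8, 12, 5]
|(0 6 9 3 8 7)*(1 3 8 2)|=|(0 6 9 8 7)(1 3 2)|=15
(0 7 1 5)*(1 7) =(7)(0 1 5) =[1, 5, 2, 3, 4, 0, 6, 7]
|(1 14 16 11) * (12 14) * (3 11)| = 6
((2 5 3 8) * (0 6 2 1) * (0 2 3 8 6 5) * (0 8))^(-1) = (0 5)(1 8 2)(3 6) = [5, 8, 1, 6, 4, 0, 3, 7, 2]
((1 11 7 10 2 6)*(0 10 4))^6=(0 7 1 2)(4 11 6 10)=[7, 2, 0, 3, 11, 5, 10, 1, 8, 9, 4, 6]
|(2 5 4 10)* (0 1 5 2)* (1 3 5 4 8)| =7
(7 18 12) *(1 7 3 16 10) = (1 7 18 12 3 16 10) = [0, 7, 2, 16, 4, 5, 6, 18, 8, 9, 1, 11, 3, 13, 14, 15, 10, 17, 12]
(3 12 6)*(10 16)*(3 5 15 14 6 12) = [0, 1, 2, 3, 4, 15, 5, 7, 8, 9, 16, 11, 12, 13, 6, 14, 10] = (5 15 14 6)(10 16)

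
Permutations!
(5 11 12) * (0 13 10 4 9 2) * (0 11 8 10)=(0 13)(2 11 12 5 8 10 4 9)=[13, 1, 11, 3, 9, 8, 6, 7, 10, 2, 4, 12, 5, 0]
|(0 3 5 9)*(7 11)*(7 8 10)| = |(0 3 5 9)(7 11 8 10)| = 4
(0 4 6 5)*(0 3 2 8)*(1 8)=(0 4 6 5 3 2 1 8)=[4, 8, 1, 2, 6, 3, 5, 7, 0]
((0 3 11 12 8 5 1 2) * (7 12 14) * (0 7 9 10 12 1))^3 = (0 14 12)(3 9 8)(5 11 10) = [14, 1, 2, 9, 4, 11, 6, 7, 3, 8, 5, 10, 0, 13, 12]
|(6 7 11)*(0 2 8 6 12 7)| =12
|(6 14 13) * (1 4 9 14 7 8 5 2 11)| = 11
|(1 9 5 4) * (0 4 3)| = |(0 4 1 9 5 3)| = 6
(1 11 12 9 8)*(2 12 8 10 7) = (1 11 8)(2 12 9 10 7) = [0, 11, 12, 3, 4, 5, 6, 2, 1, 10, 7, 8, 9]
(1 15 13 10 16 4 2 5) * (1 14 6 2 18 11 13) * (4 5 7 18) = (1 15)(2 7 18 11 13 10 16 5 14 6) = [0, 15, 7, 3, 4, 14, 2, 18, 8, 9, 16, 13, 12, 10, 6, 1, 5, 17, 11]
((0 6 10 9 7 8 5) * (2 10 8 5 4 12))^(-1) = [5, 1, 12, 3, 8, 7, 0, 9, 6, 10, 2, 11, 4] = (0 5 7 9 10 2 12 4 8 6)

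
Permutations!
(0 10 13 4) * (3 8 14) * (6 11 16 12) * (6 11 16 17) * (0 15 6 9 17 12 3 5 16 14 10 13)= (0 13 4 15 6 14 5 16 3 8 10)(9 17)(11 12)= [13, 1, 2, 8, 15, 16, 14, 7, 10, 17, 0, 12, 11, 4, 5, 6, 3, 9]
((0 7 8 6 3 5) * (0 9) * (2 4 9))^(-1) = (0 9 4 2 5 3 6 8 7) = [9, 1, 5, 6, 2, 3, 8, 0, 7, 4]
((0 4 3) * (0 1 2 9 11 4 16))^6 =(16) =[0, 1, 2, 3, 4, 5, 6, 7, 8, 9, 10, 11, 12, 13, 14, 15, 16]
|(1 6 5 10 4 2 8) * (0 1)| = |(0 1 6 5 10 4 2 8)| = 8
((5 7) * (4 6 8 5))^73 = [0, 1, 2, 3, 5, 6, 7, 8, 4] = (4 5 6 7 8)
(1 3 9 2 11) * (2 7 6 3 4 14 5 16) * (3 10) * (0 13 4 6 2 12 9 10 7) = (0 13 4 14 5 16 12 9)(1 6 7 2 11)(3 10) = [13, 6, 11, 10, 14, 16, 7, 2, 8, 0, 3, 1, 9, 4, 5, 15, 12]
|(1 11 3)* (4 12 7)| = |(1 11 3)(4 12 7)| = 3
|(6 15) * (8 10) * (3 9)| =|(3 9)(6 15)(8 10)| =2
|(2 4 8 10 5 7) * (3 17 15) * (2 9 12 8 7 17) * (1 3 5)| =|(1 3 2 4 7 9 12 8 10)(5 17 15)| =9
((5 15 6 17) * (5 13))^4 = (5 13 17 6 15) = [0, 1, 2, 3, 4, 13, 15, 7, 8, 9, 10, 11, 12, 17, 14, 5, 16, 6]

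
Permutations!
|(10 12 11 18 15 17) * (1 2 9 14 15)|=|(1 2 9 14 15 17 10 12 11 18)|=10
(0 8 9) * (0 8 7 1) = (0 7 1)(8 9) = [7, 0, 2, 3, 4, 5, 6, 1, 9, 8]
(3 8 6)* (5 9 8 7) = (3 7 5 9 8 6) = [0, 1, 2, 7, 4, 9, 3, 5, 6, 8]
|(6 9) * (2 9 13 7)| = 5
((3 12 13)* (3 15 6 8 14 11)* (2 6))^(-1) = (2 15 13 12 3 11 14 8 6) = [0, 1, 15, 11, 4, 5, 2, 7, 6, 9, 10, 14, 3, 12, 8, 13]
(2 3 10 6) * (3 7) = [0, 1, 7, 10, 4, 5, 2, 3, 8, 9, 6] = (2 7 3 10 6)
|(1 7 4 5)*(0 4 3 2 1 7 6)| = 8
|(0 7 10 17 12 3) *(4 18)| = 6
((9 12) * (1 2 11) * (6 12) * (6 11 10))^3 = [0, 6, 12, 3, 4, 5, 11, 7, 8, 2, 9, 10, 1] = (1 6 11 10 9 2 12)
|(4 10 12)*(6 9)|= 6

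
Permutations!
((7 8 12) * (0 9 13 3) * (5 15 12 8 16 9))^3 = (0 12 9)(3 15 16)(5 7 13) = [12, 1, 2, 15, 4, 7, 6, 13, 8, 0, 10, 11, 9, 5, 14, 16, 3]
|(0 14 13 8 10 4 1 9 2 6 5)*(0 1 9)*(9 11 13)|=35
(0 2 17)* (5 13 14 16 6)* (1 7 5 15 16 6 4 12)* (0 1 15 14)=(0 2 17 1 7 5 13)(4 12 15 16)(6 14)=[2, 7, 17, 3, 12, 13, 14, 5, 8, 9, 10, 11, 15, 0, 6, 16, 4, 1]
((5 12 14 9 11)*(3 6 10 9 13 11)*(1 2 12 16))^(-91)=[0, 11, 5, 6, 4, 14, 10, 7, 8, 3, 9, 12, 16, 2, 1, 15, 13]=(1 11 12 16 13 2 5 14)(3 6 10 9)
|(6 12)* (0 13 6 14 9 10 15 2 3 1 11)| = 12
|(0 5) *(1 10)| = 2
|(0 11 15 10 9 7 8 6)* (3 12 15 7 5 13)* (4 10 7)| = |(0 11 4 10 9 5 13 3 12 15 7 8 6)| = 13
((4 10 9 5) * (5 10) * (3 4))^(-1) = (3 5 4)(9 10) = [0, 1, 2, 5, 3, 4, 6, 7, 8, 10, 9]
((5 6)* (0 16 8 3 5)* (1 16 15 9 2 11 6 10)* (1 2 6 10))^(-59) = (0 15 9 6)(1 16 8 3 5)(2 11 10) = [15, 16, 11, 5, 4, 1, 0, 7, 3, 6, 2, 10, 12, 13, 14, 9, 8]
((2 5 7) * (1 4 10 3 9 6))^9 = (1 3)(4 9)(6 10) = [0, 3, 2, 1, 9, 5, 10, 7, 8, 4, 6]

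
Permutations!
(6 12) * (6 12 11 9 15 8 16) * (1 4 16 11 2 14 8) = [0, 4, 14, 3, 16, 5, 2, 7, 11, 15, 10, 9, 12, 13, 8, 1, 6] = (1 4 16 6 2 14 8 11 9 15)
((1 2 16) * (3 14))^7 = (1 2 16)(3 14) = [0, 2, 16, 14, 4, 5, 6, 7, 8, 9, 10, 11, 12, 13, 3, 15, 1]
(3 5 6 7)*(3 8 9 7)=(3 5 6)(7 8 9)=[0, 1, 2, 5, 4, 6, 3, 8, 9, 7]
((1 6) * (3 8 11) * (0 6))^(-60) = (11) = [0, 1, 2, 3, 4, 5, 6, 7, 8, 9, 10, 11]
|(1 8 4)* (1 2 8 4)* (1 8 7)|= |(8)(1 4 2 7)|= 4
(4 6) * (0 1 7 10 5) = (0 1 7 10 5)(4 6) = [1, 7, 2, 3, 6, 0, 4, 10, 8, 9, 5]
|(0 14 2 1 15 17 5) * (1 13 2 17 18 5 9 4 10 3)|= |(0 14 17 9 4 10 3 1 15 18 5)(2 13)|= 22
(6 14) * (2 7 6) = [0, 1, 7, 3, 4, 5, 14, 6, 8, 9, 10, 11, 12, 13, 2] = (2 7 6 14)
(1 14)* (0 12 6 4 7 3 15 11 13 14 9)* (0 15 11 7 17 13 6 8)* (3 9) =(0 12 8)(1 3 11 6 4 17 13 14)(7 9 15) =[12, 3, 2, 11, 17, 5, 4, 9, 0, 15, 10, 6, 8, 14, 1, 7, 16, 13]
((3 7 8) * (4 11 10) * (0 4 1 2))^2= [11, 0, 4, 8, 10, 5, 6, 3, 7, 9, 2, 1]= (0 11 1)(2 4 10)(3 8 7)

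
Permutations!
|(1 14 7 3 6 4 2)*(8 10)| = |(1 14 7 3 6 4 2)(8 10)| = 14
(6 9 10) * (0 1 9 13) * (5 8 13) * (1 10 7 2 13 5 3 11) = [10, 9, 13, 11, 4, 8, 3, 2, 5, 7, 6, 1, 12, 0] = (0 10 6 3 11 1 9 7 2 13)(5 8)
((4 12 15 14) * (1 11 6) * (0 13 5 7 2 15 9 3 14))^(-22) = (0 5 2)(1 6 11)(3 12 14 9 4)(7 15 13) = [5, 6, 0, 12, 3, 2, 11, 15, 8, 4, 10, 1, 14, 7, 9, 13]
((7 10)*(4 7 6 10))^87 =[0, 1, 2, 3, 7, 5, 10, 4, 8, 9, 6] =(4 7)(6 10)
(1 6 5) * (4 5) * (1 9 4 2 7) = (1 6 2 7)(4 5 9) = [0, 6, 7, 3, 5, 9, 2, 1, 8, 4]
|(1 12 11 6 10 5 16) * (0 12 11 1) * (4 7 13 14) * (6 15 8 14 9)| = |(0 12 1 11 15 8 14 4 7 13 9 6 10 5 16)| = 15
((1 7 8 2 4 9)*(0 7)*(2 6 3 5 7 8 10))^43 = [1, 9, 10, 6, 2, 3, 8, 5, 0, 4, 7] = (0 1 9 4 2 10 7 5 3 6 8)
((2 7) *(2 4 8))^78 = [0, 1, 4, 3, 2, 5, 6, 8, 7] = (2 4)(7 8)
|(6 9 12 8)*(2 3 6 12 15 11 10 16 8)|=10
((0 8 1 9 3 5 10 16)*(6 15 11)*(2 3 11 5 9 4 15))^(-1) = (0 16 10 5 15 4 1 8)(2 6 11 9 3) = [16, 8, 6, 2, 1, 15, 11, 7, 0, 3, 5, 9, 12, 13, 14, 4, 10]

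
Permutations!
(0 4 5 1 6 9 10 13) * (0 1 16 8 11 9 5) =(0 4)(1 6 5 16 8 11 9 10 13) =[4, 6, 2, 3, 0, 16, 5, 7, 11, 10, 13, 9, 12, 1, 14, 15, 8]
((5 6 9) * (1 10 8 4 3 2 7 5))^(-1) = (1 9 6 5 7 2 3 4 8 10) = [0, 9, 3, 4, 8, 7, 5, 2, 10, 6, 1]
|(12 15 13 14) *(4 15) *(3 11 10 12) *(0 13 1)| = |(0 13 14 3 11 10 12 4 15 1)| = 10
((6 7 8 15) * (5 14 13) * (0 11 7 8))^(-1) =(0 7 11)(5 13 14)(6 15 8) =[7, 1, 2, 3, 4, 13, 15, 11, 6, 9, 10, 0, 12, 14, 5, 8]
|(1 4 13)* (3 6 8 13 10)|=7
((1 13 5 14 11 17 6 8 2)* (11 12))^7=[0, 6, 17, 3, 4, 2, 12, 7, 11, 9, 10, 5, 13, 8, 1, 15, 16, 14]=(1 6 12 13 8 11 5 2 17 14)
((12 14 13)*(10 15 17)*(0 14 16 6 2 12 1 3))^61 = (0 14 13 1 3)(2 12 16 6)(10 15 17) = [14, 3, 12, 0, 4, 5, 2, 7, 8, 9, 15, 11, 16, 1, 13, 17, 6, 10]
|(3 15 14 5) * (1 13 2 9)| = |(1 13 2 9)(3 15 14 5)| = 4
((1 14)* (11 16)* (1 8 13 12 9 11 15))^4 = (1 12 15 13 16 8 11 14 9) = [0, 12, 2, 3, 4, 5, 6, 7, 11, 1, 10, 14, 15, 16, 9, 13, 8]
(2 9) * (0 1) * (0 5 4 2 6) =(0 1 5 4 2 9 6) =[1, 5, 9, 3, 2, 4, 0, 7, 8, 6]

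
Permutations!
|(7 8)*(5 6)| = |(5 6)(7 8)| = 2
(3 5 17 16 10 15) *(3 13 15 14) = (3 5 17 16 10 14)(13 15) = [0, 1, 2, 5, 4, 17, 6, 7, 8, 9, 14, 11, 12, 15, 3, 13, 10, 16]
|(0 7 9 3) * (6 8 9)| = |(0 7 6 8 9 3)| = 6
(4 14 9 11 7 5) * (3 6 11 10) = (3 6 11 7 5 4 14 9 10) = [0, 1, 2, 6, 14, 4, 11, 5, 8, 10, 3, 7, 12, 13, 9]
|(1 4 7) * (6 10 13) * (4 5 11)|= |(1 5 11 4 7)(6 10 13)|= 15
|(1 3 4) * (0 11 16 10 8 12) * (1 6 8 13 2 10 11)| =|(0 1 3 4 6 8 12)(2 10 13)(11 16)| =42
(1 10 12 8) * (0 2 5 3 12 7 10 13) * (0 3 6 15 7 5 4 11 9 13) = [2, 0, 4, 12, 11, 6, 15, 10, 1, 13, 5, 9, 8, 3, 14, 7] = (0 2 4 11 9 13 3 12 8 1)(5 6 15 7 10)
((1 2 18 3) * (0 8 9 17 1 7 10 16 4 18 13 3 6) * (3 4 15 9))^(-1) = (0 6 18 4 13 2 1 17 9 15 16 10 7 3 8) = [6, 17, 1, 8, 13, 5, 18, 3, 0, 15, 7, 11, 12, 2, 14, 16, 10, 9, 4]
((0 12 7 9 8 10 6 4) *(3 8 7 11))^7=(0 4 6 10 8 3 11 12)(7 9)=[4, 1, 2, 11, 6, 5, 10, 9, 3, 7, 8, 12, 0]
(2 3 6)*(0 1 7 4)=[1, 7, 3, 6, 0, 5, 2, 4]=(0 1 7 4)(2 3 6)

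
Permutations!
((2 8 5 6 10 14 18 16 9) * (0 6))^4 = (0 18 8 10 9)(2 6 16 5 14) = [18, 1, 6, 3, 4, 14, 16, 7, 10, 0, 9, 11, 12, 13, 2, 15, 5, 17, 8]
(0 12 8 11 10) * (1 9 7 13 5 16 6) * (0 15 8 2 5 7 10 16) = (0 12 2 5)(1 9 10 15 8 11 16 6)(7 13) = [12, 9, 5, 3, 4, 0, 1, 13, 11, 10, 15, 16, 2, 7, 14, 8, 6]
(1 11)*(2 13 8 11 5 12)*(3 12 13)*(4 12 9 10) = [0, 5, 3, 9, 12, 13, 6, 7, 11, 10, 4, 1, 2, 8] = (1 5 13 8 11)(2 3 9 10 4 12)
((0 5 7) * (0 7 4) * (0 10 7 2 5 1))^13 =(0 1)(2 10 5 7 4) =[1, 0, 10, 3, 2, 7, 6, 4, 8, 9, 5]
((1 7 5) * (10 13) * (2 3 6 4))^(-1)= [0, 5, 4, 2, 6, 7, 3, 1, 8, 9, 13, 11, 12, 10]= (1 5 7)(2 4 6 3)(10 13)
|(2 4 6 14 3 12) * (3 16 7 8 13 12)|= |(2 4 6 14 16 7 8 13 12)|= 9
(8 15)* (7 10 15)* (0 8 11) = (0 8 7 10 15 11) = [8, 1, 2, 3, 4, 5, 6, 10, 7, 9, 15, 0, 12, 13, 14, 11]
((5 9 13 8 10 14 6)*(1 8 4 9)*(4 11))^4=(1 6 10)(5 14 8)=[0, 6, 2, 3, 4, 14, 10, 7, 5, 9, 1, 11, 12, 13, 8]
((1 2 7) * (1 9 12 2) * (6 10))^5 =(2 7 9 12)(6 10) =[0, 1, 7, 3, 4, 5, 10, 9, 8, 12, 6, 11, 2]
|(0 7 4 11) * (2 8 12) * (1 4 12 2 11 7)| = |(0 1 4 7 12 11)(2 8)| = 6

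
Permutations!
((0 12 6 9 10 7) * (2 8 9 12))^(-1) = (0 7 10 9 8 2)(6 12) = [7, 1, 0, 3, 4, 5, 12, 10, 2, 8, 9, 11, 6]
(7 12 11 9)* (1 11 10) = (1 11 9 7 12 10) = [0, 11, 2, 3, 4, 5, 6, 12, 8, 7, 1, 9, 10]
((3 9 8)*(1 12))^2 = (12)(3 8 9) = [0, 1, 2, 8, 4, 5, 6, 7, 9, 3, 10, 11, 12]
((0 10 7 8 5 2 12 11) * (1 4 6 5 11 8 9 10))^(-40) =[2, 12, 1, 3, 8, 0, 11, 10, 6, 7, 9, 5, 4] =(0 2 1 12 4 8 6 11 5)(7 10 9)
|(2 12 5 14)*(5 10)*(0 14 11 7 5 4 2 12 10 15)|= 12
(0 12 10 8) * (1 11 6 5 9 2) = (0 12 10 8)(1 11 6 5 9 2) = [12, 11, 1, 3, 4, 9, 5, 7, 0, 2, 8, 6, 10]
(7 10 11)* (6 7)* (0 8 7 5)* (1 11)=(0 8 7 10 1 11 6 5)=[8, 11, 2, 3, 4, 0, 5, 10, 7, 9, 1, 6]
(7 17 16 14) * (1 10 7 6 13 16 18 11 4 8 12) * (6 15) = (1 10 7 17 18 11 4 8 12)(6 13 16 14 15) = [0, 10, 2, 3, 8, 5, 13, 17, 12, 9, 7, 4, 1, 16, 15, 6, 14, 18, 11]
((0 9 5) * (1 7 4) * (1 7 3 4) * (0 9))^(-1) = (1 7 4 3)(5 9) = [0, 7, 2, 1, 3, 9, 6, 4, 8, 5]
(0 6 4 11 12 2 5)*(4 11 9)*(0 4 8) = (0 6 11 12 2 5 4 9 8) = [6, 1, 5, 3, 9, 4, 11, 7, 0, 8, 10, 12, 2]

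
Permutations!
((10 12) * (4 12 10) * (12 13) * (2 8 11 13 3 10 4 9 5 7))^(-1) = [0, 1, 7, 4, 10, 9, 6, 5, 2, 12, 3, 8, 13, 11] = (2 7 5 9 12 13 11 8)(3 4 10)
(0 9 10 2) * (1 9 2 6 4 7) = (0 2)(1 9 10 6 4 7) = [2, 9, 0, 3, 7, 5, 4, 1, 8, 10, 6]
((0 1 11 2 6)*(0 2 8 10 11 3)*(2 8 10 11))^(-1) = (0 3 1)(2 10 11 8 6) = [3, 0, 10, 1, 4, 5, 2, 7, 6, 9, 11, 8]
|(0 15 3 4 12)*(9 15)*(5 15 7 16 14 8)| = |(0 9 7 16 14 8 5 15 3 4 12)| = 11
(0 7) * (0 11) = [7, 1, 2, 3, 4, 5, 6, 11, 8, 9, 10, 0] = (0 7 11)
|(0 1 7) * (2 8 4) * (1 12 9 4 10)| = 9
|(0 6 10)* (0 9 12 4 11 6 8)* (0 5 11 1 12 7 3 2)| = 30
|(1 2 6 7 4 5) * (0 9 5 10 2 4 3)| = |(0 9 5 1 4 10 2 6 7 3)| = 10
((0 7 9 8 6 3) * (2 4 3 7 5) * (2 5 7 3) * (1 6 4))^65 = [9, 3, 6, 7, 1, 5, 0, 8, 2, 4] = (0 9 4 1 3 7 8 2 6)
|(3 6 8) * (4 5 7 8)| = 6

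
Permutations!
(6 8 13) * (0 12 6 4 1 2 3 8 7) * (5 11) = (0 12 6 7)(1 2 3 8 13 4)(5 11) = [12, 2, 3, 8, 1, 11, 7, 0, 13, 9, 10, 5, 6, 4]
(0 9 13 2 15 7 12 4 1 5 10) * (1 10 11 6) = [9, 5, 15, 3, 10, 11, 1, 12, 8, 13, 0, 6, 4, 2, 14, 7] = (0 9 13 2 15 7 12 4 10)(1 5 11 6)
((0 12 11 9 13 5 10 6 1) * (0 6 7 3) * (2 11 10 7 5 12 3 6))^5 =(0 3)(1 12)(2 10)(5 11)(6 13)(7 9) =[3, 12, 10, 0, 4, 11, 13, 9, 8, 7, 2, 5, 1, 6]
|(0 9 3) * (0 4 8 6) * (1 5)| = 6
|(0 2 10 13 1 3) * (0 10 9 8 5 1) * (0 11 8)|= 21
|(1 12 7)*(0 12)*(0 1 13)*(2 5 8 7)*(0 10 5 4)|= 20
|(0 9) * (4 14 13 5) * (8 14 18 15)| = |(0 9)(4 18 15 8 14 13 5)| = 14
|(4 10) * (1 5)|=2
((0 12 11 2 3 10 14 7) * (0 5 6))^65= (0 10)(2 5)(3 6)(7 11)(12 14)= [10, 1, 5, 6, 4, 2, 3, 11, 8, 9, 0, 7, 14, 13, 12]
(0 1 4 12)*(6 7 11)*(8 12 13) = (0 1 4 13 8 12)(6 7 11) = [1, 4, 2, 3, 13, 5, 7, 11, 12, 9, 10, 6, 0, 8]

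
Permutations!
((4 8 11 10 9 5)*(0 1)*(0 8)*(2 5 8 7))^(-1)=(0 4 5 2 7 1)(8 9 10 11)=[4, 0, 7, 3, 5, 2, 6, 1, 9, 10, 11, 8]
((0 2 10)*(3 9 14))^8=(0 10 2)(3 14 9)=[10, 1, 0, 14, 4, 5, 6, 7, 8, 3, 2, 11, 12, 13, 9]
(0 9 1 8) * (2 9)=(0 2 9 1 8)=[2, 8, 9, 3, 4, 5, 6, 7, 0, 1]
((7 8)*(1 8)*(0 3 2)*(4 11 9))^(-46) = (0 2 3)(1 7 8)(4 9 11) = [2, 7, 3, 0, 9, 5, 6, 8, 1, 11, 10, 4]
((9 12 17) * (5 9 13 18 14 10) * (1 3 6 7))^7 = (1 7 6 3)(5 10 14 18 13 17 12 9) = [0, 7, 2, 1, 4, 10, 3, 6, 8, 5, 14, 11, 9, 17, 18, 15, 16, 12, 13]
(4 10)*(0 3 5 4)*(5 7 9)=(0 3 7 9 5 4 10)=[3, 1, 2, 7, 10, 4, 6, 9, 8, 5, 0]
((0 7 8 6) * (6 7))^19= [6, 1, 2, 3, 4, 5, 0, 8, 7]= (0 6)(7 8)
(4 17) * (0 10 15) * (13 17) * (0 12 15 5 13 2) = (0 10 5 13 17 4 2)(12 15) = [10, 1, 0, 3, 2, 13, 6, 7, 8, 9, 5, 11, 15, 17, 14, 12, 16, 4]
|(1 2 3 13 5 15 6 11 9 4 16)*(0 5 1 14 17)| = |(0 5 15 6 11 9 4 16 14 17)(1 2 3 13)| = 20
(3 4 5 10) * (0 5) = [5, 1, 2, 4, 0, 10, 6, 7, 8, 9, 3] = (0 5 10 3 4)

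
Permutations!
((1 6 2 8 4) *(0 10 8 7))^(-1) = (0 7 2 6 1 4 8 10) = [7, 4, 6, 3, 8, 5, 1, 2, 10, 9, 0]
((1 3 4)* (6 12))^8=[0, 4, 2, 1, 3, 5, 6, 7, 8, 9, 10, 11, 12]=(12)(1 4 3)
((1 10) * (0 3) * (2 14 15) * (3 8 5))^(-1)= (0 3 5 8)(1 10)(2 15 14)= [3, 10, 15, 5, 4, 8, 6, 7, 0, 9, 1, 11, 12, 13, 2, 14]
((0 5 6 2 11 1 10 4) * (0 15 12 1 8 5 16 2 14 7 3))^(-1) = (0 3 7 14 6 5 8 11 2 16)(1 12 15 4 10) = [3, 12, 16, 7, 10, 8, 5, 14, 11, 9, 1, 2, 15, 13, 6, 4, 0]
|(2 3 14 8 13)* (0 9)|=|(0 9)(2 3 14 8 13)|=10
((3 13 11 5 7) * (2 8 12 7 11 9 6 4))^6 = (2 9 7)(3 8 6)(4 13 12) = [0, 1, 9, 8, 13, 5, 3, 2, 6, 7, 10, 11, 4, 12]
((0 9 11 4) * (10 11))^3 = (0 11 9 4 10) = [11, 1, 2, 3, 10, 5, 6, 7, 8, 4, 0, 9]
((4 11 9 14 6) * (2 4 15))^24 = [0, 1, 9, 3, 14, 5, 4, 7, 8, 15, 10, 6, 12, 13, 2, 11] = (2 9 15 11 6 4 14)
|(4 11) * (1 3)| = |(1 3)(4 11)| = 2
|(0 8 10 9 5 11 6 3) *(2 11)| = |(0 8 10 9 5 2 11 6 3)| = 9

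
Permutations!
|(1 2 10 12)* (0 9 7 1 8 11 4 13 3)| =|(0 9 7 1 2 10 12 8 11 4 13 3)| =12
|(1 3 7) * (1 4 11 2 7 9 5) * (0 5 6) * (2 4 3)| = 8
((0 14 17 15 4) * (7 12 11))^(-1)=(0 4 15 17 14)(7 11 12)=[4, 1, 2, 3, 15, 5, 6, 11, 8, 9, 10, 12, 7, 13, 0, 17, 16, 14]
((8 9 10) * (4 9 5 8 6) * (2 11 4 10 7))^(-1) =(2 7 9 4 11)(5 8)(6 10) =[0, 1, 7, 3, 11, 8, 10, 9, 5, 4, 6, 2]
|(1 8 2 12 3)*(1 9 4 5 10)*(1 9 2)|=12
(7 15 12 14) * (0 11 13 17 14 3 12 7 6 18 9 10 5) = (0 11 13 17 14 6 18 9 10 5)(3 12)(7 15) = [11, 1, 2, 12, 4, 0, 18, 15, 8, 10, 5, 13, 3, 17, 6, 7, 16, 14, 9]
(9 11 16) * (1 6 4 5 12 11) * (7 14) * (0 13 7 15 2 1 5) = (0 13 7 14 15 2 1 6 4)(5 12 11 16 9) = [13, 6, 1, 3, 0, 12, 4, 14, 8, 5, 10, 16, 11, 7, 15, 2, 9]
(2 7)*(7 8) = (2 8 7) = [0, 1, 8, 3, 4, 5, 6, 2, 7]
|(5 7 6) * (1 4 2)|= |(1 4 2)(5 7 6)|= 3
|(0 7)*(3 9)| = 2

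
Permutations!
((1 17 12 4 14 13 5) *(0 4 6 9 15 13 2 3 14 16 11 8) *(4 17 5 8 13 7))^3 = (0 6 7 11)(1 5)(4 13 17 9)(8 12 15 16) = [6, 5, 2, 3, 13, 1, 7, 11, 12, 4, 10, 0, 15, 17, 14, 16, 8, 9]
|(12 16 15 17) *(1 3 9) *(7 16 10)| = |(1 3 9)(7 16 15 17 12 10)| = 6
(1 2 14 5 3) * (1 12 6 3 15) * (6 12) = [0, 2, 14, 6, 4, 15, 3, 7, 8, 9, 10, 11, 12, 13, 5, 1] = (1 2 14 5 15)(3 6)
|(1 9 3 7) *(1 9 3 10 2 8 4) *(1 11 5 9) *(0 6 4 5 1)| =35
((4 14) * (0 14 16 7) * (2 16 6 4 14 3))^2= (0 2 7 3 16)= [2, 1, 7, 16, 4, 5, 6, 3, 8, 9, 10, 11, 12, 13, 14, 15, 0]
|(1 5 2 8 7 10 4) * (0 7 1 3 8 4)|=6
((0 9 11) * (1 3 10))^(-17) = (0 9 11)(1 3 10) = [9, 3, 2, 10, 4, 5, 6, 7, 8, 11, 1, 0]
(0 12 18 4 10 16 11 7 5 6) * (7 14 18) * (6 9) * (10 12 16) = (0 16 11 14 18 4 12 7 5 9 6) = [16, 1, 2, 3, 12, 9, 0, 5, 8, 6, 10, 14, 7, 13, 18, 15, 11, 17, 4]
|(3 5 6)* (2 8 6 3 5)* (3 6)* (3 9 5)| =6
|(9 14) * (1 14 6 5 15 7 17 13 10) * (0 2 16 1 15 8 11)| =10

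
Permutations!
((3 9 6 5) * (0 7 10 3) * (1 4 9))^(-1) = (0 5 6 9 4 1 3 10 7) = [5, 3, 2, 10, 1, 6, 9, 0, 8, 4, 7]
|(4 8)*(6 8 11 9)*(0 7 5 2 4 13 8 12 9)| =|(0 7 5 2 4 11)(6 12 9)(8 13)| =6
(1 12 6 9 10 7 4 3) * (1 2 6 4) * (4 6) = [0, 12, 4, 2, 3, 5, 9, 1, 8, 10, 7, 11, 6] = (1 12 6 9 10 7)(2 4 3)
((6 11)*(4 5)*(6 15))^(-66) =(15) =[0, 1, 2, 3, 4, 5, 6, 7, 8, 9, 10, 11, 12, 13, 14, 15]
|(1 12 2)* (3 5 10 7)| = |(1 12 2)(3 5 10 7)| = 12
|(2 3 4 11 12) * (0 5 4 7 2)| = 15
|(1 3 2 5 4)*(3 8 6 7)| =|(1 8 6 7 3 2 5 4)| =8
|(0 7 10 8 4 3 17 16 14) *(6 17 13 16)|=18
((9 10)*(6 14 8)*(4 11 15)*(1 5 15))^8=[0, 4, 2, 3, 5, 11, 8, 7, 14, 9, 10, 15, 12, 13, 6, 1]=(1 4 5 11 15)(6 8 14)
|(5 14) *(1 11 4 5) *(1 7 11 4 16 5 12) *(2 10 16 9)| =|(1 4 12)(2 10 16 5 14 7 11 9)| =24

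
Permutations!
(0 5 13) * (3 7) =(0 5 13)(3 7) =[5, 1, 2, 7, 4, 13, 6, 3, 8, 9, 10, 11, 12, 0]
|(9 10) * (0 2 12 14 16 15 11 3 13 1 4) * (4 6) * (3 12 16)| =|(0 2 16 15 11 12 14 3 13 1 6 4)(9 10)| =12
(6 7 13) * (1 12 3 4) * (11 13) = [0, 12, 2, 4, 1, 5, 7, 11, 8, 9, 10, 13, 3, 6] = (1 12 3 4)(6 7 11 13)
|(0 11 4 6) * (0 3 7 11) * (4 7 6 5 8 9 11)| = |(3 6)(4 5 8 9 11 7)| = 6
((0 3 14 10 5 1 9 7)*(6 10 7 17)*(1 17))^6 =(0 14)(3 7)(5 6)(10 17) =[14, 1, 2, 7, 4, 6, 5, 3, 8, 9, 17, 11, 12, 13, 0, 15, 16, 10]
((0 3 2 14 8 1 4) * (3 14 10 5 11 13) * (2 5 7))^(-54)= [14, 4, 2, 11, 0, 13, 6, 7, 1, 9, 10, 3, 12, 5, 8]= (0 14 8 1 4)(3 11)(5 13)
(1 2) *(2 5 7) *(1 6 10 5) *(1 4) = (1 4)(2 6 10 5 7) = [0, 4, 6, 3, 1, 7, 10, 2, 8, 9, 5]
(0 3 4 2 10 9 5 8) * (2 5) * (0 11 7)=[3, 1, 10, 4, 5, 8, 6, 0, 11, 2, 9, 7]=(0 3 4 5 8 11 7)(2 10 9)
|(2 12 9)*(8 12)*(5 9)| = |(2 8 12 5 9)| = 5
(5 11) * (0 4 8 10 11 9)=(0 4 8 10 11 5 9)=[4, 1, 2, 3, 8, 9, 6, 7, 10, 0, 11, 5]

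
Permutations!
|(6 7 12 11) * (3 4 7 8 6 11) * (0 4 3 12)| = 6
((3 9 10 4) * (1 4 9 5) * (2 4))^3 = (1 3 2 5 4)(9 10) = [0, 3, 5, 2, 1, 4, 6, 7, 8, 10, 9]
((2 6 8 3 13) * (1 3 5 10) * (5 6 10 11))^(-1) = (1 10 2 13 3)(5 11)(6 8) = [0, 10, 13, 1, 4, 11, 8, 7, 6, 9, 2, 5, 12, 3]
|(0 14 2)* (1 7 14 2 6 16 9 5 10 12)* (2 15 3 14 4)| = |(0 15 3 14 6 16 9 5 10 12 1 7 4 2)| = 14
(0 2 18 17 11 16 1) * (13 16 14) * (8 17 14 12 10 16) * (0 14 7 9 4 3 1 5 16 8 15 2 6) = (0 6)(1 14 13 15 2 18 7 9 4 3)(5 16)(8 17 11 12 10) = [6, 14, 18, 1, 3, 16, 0, 9, 17, 4, 8, 12, 10, 15, 13, 2, 5, 11, 7]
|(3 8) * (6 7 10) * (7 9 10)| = 6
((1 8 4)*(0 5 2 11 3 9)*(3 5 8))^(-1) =(0 9 3 1 4 8)(2 5 11) =[9, 4, 5, 1, 8, 11, 6, 7, 0, 3, 10, 2]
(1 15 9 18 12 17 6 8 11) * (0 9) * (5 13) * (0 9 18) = (0 18 12 17 6 8 11 1 15 9)(5 13) = [18, 15, 2, 3, 4, 13, 8, 7, 11, 0, 10, 1, 17, 5, 14, 9, 16, 6, 12]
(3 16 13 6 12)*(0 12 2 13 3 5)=[12, 1, 13, 16, 4, 0, 2, 7, 8, 9, 10, 11, 5, 6, 14, 15, 3]=(0 12 5)(2 13 6)(3 16)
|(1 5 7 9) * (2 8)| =4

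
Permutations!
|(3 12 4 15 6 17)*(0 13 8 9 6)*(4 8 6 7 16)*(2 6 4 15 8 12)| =8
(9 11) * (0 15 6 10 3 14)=[15, 1, 2, 14, 4, 5, 10, 7, 8, 11, 3, 9, 12, 13, 0, 6]=(0 15 6 10 3 14)(9 11)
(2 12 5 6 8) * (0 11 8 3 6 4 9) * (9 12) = (0 11 8 2 9)(3 6)(4 12 5) = [11, 1, 9, 6, 12, 4, 3, 7, 2, 0, 10, 8, 5]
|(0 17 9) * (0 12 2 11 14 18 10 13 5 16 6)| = 13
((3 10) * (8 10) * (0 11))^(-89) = (0 11)(3 8 10) = [11, 1, 2, 8, 4, 5, 6, 7, 10, 9, 3, 0]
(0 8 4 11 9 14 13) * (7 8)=[7, 1, 2, 3, 11, 5, 6, 8, 4, 14, 10, 9, 12, 0, 13]=(0 7 8 4 11 9 14 13)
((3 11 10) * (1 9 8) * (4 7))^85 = (1 9 8)(3 11 10)(4 7) = [0, 9, 2, 11, 7, 5, 6, 4, 1, 8, 3, 10]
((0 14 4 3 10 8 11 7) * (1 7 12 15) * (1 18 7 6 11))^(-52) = (18) = [0, 1, 2, 3, 4, 5, 6, 7, 8, 9, 10, 11, 12, 13, 14, 15, 16, 17, 18]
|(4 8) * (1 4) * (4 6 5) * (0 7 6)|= 7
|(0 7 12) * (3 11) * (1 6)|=6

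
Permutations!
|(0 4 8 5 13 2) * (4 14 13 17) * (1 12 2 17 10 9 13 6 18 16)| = 56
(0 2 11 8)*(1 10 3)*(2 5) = (0 5 2 11 8)(1 10 3) = [5, 10, 11, 1, 4, 2, 6, 7, 0, 9, 3, 8]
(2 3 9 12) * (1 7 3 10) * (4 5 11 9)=(1 7 3 4 5 11 9 12 2 10)=[0, 7, 10, 4, 5, 11, 6, 3, 8, 12, 1, 9, 2]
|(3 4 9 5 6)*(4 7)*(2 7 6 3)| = |(2 7 4 9 5 3 6)| = 7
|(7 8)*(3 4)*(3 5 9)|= |(3 4 5 9)(7 8)|= 4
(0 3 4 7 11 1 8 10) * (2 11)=(0 3 4 7 2 11 1 8 10)=[3, 8, 11, 4, 7, 5, 6, 2, 10, 9, 0, 1]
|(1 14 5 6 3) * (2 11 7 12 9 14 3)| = |(1 3)(2 11 7 12 9 14 5 6)| = 8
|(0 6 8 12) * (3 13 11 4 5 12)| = |(0 6 8 3 13 11 4 5 12)| = 9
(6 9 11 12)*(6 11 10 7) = (6 9 10 7)(11 12) = [0, 1, 2, 3, 4, 5, 9, 6, 8, 10, 7, 12, 11]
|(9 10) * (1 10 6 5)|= |(1 10 9 6 5)|= 5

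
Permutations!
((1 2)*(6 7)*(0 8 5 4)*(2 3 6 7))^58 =(0 5)(1 6)(2 3)(4 8) =[5, 6, 3, 2, 8, 0, 1, 7, 4]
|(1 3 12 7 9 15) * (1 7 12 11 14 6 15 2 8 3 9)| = |(1 9 2 8 3 11 14 6 15 7)| = 10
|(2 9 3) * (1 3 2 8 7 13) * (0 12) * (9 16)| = 30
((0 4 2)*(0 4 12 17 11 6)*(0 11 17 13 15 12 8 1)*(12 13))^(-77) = (17)(0 8 1)(2 4)(6 11)(13 15) = [8, 0, 4, 3, 2, 5, 11, 7, 1, 9, 10, 6, 12, 15, 14, 13, 16, 17]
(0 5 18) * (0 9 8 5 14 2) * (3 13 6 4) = (0 14 2)(3 13 6 4)(5 18 9 8) = [14, 1, 0, 13, 3, 18, 4, 7, 5, 8, 10, 11, 12, 6, 2, 15, 16, 17, 9]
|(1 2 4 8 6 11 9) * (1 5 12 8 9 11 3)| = |(1 2 4 9 5 12 8 6 3)| = 9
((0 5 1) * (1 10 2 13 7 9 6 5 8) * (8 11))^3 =(0 1 8 11)(2 9 10 7 5 13 6) =[1, 8, 9, 3, 4, 13, 2, 5, 11, 10, 7, 0, 12, 6]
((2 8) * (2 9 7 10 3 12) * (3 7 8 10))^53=[0, 1, 3, 10, 4, 5, 6, 2, 9, 8, 12, 11, 7]=(2 3 10 12 7)(8 9)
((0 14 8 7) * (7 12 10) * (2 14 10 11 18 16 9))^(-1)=(0 7 10)(2 9 16 18 11 12 8 14)=[7, 1, 9, 3, 4, 5, 6, 10, 14, 16, 0, 12, 8, 13, 2, 15, 18, 17, 11]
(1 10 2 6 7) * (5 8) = (1 10 2 6 7)(5 8) = [0, 10, 6, 3, 4, 8, 7, 1, 5, 9, 2]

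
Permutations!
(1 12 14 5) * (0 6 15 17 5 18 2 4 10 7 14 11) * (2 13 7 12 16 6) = [2, 16, 4, 3, 10, 1, 15, 14, 8, 9, 12, 0, 11, 7, 18, 17, 6, 5, 13] = (0 2 4 10 12 11)(1 16 6 15 17 5)(7 14 18 13)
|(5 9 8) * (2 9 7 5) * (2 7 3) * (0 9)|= 7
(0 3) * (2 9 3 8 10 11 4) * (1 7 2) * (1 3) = (0 8 10 11 4 3)(1 7 2 9) = [8, 7, 9, 0, 3, 5, 6, 2, 10, 1, 11, 4]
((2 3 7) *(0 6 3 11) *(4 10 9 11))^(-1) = (0 11 9 10 4 2 7 3 6) = [11, 1, 7, 6, 2, 5, 0, 3, 8, 10, 4, 9]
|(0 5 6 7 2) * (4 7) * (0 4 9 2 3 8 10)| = 10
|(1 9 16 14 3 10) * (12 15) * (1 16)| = 4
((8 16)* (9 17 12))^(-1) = (8 16)(9 12 17) = [0, 1, 2, 3, 4, 5, 6, 7, 16, 12, 10, 11, 17, 13, 14, 15, 8, 9]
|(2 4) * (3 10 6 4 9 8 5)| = 8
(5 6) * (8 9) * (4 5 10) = (4 5 6 10)(8 9) = [0, 1, 2, 3, 5, 6, 10, 7, 9, 8, 4]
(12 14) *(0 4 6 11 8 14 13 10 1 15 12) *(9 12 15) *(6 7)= (15)(0 4 7 6 11 8 14)(1 9 12 13 10)= [4, 9, 2, 3, 7, 5, 11, 6, 14, 12, 1, 8, 13, 10, 0, 15]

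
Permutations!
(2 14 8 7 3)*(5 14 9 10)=(2 9 10 5 14 8 7 3)=[0, 1, 9, 2, 4, 14, 6, 3, 7, 10, 5, 11, 12, 13, 8]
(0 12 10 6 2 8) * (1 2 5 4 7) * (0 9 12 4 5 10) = (0 4 7 1 2 8 9 12)(6 10) = [4, 2, 8, 3, 7, 5, 10, 1, 9, 12, 6, 11, 0]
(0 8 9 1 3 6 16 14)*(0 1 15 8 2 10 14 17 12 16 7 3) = (0 2 10 14 1)(3 6 7)(8 9 15)(12 16 17) = [2, 0, 10, 6, 4, 5, 7, 3, 9, 15, 14, 11, 16, 13, 1, 8, 17, 12]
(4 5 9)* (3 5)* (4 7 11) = [0, 1, 2, 5, 3, 9, 6, 11, 8, 7, 10, 4] = (3 5 9 7 11 4)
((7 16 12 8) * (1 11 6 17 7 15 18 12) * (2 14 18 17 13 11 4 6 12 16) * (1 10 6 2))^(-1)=[0, 7, 4, 3, 1, 5, 10, 17, 12, 9, 16, 13, 11, 6, 2, 8, 18, 15, 14]=(1 7 17 15 8 12 11 13 6 10 16 18 14 2 4)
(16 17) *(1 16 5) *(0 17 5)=(0 17)(1 16 5)=[17, 16, 2, 3, 4, 1, 6, 7, 8, 9, 10, 11, 12, 13, 14, 15, 5, 0]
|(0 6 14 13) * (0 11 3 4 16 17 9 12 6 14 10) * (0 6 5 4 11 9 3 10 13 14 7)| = 22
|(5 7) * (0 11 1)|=|(0 11 1)(5 7)|=6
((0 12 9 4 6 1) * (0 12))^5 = (12) = [0, 1, 2, 3, 4, 5, 6, 7, 8, 9, 10, 11, 12]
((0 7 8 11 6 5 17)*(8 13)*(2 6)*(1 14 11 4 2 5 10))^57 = [2, 0, 11, 3, 14, 8, 5, 6, 1, 9, 17, 13, 12, 10, 7, 15, 16, 4] = (0 2 11 13 10 17 4 14 7 6 5 8 1)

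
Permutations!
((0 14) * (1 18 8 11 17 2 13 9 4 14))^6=(0 2 1 13 18 9 8 4 11 14 17)=[2, 13, 1, 3, 11, 5, 6, 7, 4, 8, 10, 14, 12, 18, 17, 15, 16, 0, 9]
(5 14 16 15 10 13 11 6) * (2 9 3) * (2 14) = (2 9 3 14 16 15 10 13 11 6 5) = [0, 1, 9, 14, 4, 2, 5, 7, 8, 3, 13, 6, 12, 11, 16, 10, 15]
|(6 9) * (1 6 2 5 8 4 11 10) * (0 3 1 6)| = 24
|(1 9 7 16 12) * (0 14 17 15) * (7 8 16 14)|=|(0 7 14 17 15)(1 9 8 16 12)|=5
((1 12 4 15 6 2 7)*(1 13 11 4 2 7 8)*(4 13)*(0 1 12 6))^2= [6, 7, 12, 3, 0, 5, 4, 15, 2, 9, 10, 11, 8, 13, 14, 1]= (0 6 4)(1 7 15)(2 12 8)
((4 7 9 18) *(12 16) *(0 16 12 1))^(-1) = (0 1 16)(4 18 9 7) = [1, 16, 2, 3, 18, 5, 6, 4, 8, 7, 10, 11, 12, 13, 14, 15, 0, 17, 9]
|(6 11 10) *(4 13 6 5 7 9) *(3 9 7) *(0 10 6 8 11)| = 10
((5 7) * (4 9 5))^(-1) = (4 7 5 9) = [0, 1, 2, 3, 7, 9, 6, 5, 8, 4]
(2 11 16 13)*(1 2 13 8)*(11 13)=[0, 2, 13, 3, 4, 5, 6, 7, 1, 9, 10, 16, 12, 11, 14, 15, 8]=(1 2 13 11 16 8)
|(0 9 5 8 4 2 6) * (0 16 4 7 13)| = |(0 9 5 8 7 13)(2 6 16 4)| = 12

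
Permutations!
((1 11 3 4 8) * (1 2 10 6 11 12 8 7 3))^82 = [0, 6, 12, 4, 7, 5, 2, 3, 1, 9, 8, 10, 11] = (1 6 2 12 11 10 8)(3 4 7)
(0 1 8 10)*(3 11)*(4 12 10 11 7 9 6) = (0 1 8 11 3 7 9 6 4 12 10) = [1, 8, 2, 7, 12, 5, 4, 9, 11, 6, 0, 3, 10]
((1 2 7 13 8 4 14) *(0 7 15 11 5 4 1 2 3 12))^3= (0 8 12 13 3 7 1)(2 5)(4 15)(11 14)= [8, 0, 5, 7, 15, 2, 6, 1, 12, 9, 10, 14, 13, 3, 11, 4]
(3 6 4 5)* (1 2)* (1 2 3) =[0, 3, 2, 6, 5, 1, 4] =(1 3 6 4 5)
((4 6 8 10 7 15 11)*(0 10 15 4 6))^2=(0 7)(4 10)(6 15)(8 11)=[7, 1, 2, 3, 10, 5, 15, 0, 11, 9, 4, 8, 12, 13, 14, 6]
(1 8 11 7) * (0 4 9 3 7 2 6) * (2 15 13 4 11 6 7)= (0 11 15 13 4 9 3 2 7 1 8 6)= [11, 8, 7, 2, 9, 5, 0, 1, 6, 3, 10, 15, 12, 4, 14, 13]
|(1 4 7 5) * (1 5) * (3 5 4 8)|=|(1 8 3 5 4 7)|=6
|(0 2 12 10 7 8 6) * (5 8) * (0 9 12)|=14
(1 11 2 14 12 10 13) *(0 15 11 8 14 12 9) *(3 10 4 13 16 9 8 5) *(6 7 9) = (0 15 11 2 12 4 13 1 5 3 10 16 6 7 9)(8 14) = [15, 5, 12, 10, 13, 3, 7, 9, 14, 0, 16, 2, 4, 1, 8, 11, 6]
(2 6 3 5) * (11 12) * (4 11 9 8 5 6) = (2 4 11 12 9 8 5)(3 6) = [0, 1, 4, 6, 11, 2, 3, 7, 5, 8, 10, 12, 9]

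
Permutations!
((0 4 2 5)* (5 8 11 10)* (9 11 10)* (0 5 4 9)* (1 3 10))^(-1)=[11, 8, 4, 1, 10, 5, 6, 7, 2, 0, 3, 9]=(0 11 9)(1 8 2 4 10 3)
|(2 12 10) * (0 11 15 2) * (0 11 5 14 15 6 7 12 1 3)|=|(0 5 14 15 2 1 3)(6 7 12 10 11)|=35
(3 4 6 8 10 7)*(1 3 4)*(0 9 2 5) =(0 9 2 5)(1 3)(4 6 8 10 7) =[9, 3, 5, 1, 6, 0, 8, 4, 10, 2, 7]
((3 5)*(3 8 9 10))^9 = (3 10 9 8 5) = [0, 1, 2, 10, 4, 3, 6, 7, 5, 8, 9]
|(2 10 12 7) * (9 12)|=5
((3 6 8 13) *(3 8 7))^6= (13)= [0, 1, 2, 3, 4, 5, 6, 7, 8, 9, 10, 11, 12, 13]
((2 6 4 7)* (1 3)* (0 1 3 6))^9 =[4, 7, 6, 3, 0, 5, 2, 1] =(0 4)(1 7)(2 6)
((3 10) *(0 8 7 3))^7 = [7, 1, 2, 0, 4, 5, 6, 10, 3, 9, 8] = (0 7 10 8 3)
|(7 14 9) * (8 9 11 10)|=6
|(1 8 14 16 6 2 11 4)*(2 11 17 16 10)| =10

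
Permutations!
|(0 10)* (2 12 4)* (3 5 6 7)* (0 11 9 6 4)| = |(0 10 11 9 6 7 3 5 4 2 12)| = 11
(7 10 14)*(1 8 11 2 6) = (1 8 11 2 6)(7 10 14) = [0, 8, 6, 3, 4, 5, 1, 10, 11, 9, 14, 2, 12, 13, 7]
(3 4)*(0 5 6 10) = [5, 1, 2, 4, 3, 6, 10, 7, 8, 9, 0] = (0 5 6 10)(3 4)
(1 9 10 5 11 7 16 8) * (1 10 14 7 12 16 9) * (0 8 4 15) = (0 8 10 5 11 12 16 4 15)(7 9 14) = [8, 1, 2, 3, 15, 11, 6, 9, 10, 14, 5, 12, 16, 13, 7, 0, 4]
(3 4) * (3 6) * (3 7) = [0, 1, 2, 4, 6, 5, 7, 3] = (3 4 6 7)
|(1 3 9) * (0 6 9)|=|(0 6 9 1 3)|=5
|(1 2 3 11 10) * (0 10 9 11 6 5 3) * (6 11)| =|(0 10 1 2)(3 11 9 6 5)| =20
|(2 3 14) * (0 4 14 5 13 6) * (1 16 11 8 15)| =|(0 4 14 2 3 5 13 6)(1 16 11 8 15)| =40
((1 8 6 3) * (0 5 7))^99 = (1 3 6 8) = [0, 3, 2, 6, 4, 5, 8, 7, 1]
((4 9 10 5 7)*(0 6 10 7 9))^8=(0 6 10 5 9 7 4)=[6, 1, 2, 3, 0, 9, 10, 4, 8, 7, 5]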